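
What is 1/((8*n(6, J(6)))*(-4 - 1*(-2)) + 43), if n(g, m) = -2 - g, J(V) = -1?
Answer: 1/171 ≈ 0.0058480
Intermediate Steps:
1/((8*n(6, J(6)))*(-4 - 1*(-2)) + 43) = 1/((8*(-2 - 1*6))*(-4 - 1*(-2)) + 43) = 1/((8*(-2 - 6))*(-4 + 2) + 43) = 1/((8*(-8))*(-2) + 43) = 1/(-64*(-2) + 43) = 1/(128 + 43) = 1/171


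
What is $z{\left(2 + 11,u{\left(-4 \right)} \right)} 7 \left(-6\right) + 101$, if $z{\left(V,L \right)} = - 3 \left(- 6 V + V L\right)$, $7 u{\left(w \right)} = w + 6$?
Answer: $-9259$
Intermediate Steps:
$u{\left(w \right)} = \frac{6}{7} + \frac{w}{7}$ ($u{\left(w \right)} = \frac{w + 6}{7} = \frac{6 + w}{7} = \frac{6}{7} + \frac{w}{7}$)
$z{\left(V,L \right)} = 18 V - 3 L V$ ($z{\left(V,L \right)} = - 3 \left(- 6 V + L V\right) = 18 V - 3 L V$)
$z{\left(2 + 11,u{\left(-4 \right)} \right)} 7 \left(-6\right) + 101 = 3 \left(2 + 11\right) \left(6 - \left(\frac{6}{7} + \frac{1}{7} \left(-4\right)\right)\right) 7 \left(-6\right) + 101 = 3 \cdot 13 \left(6 - \left(\frac{6}{7} - \frac{4}{7}\right)\right) \left(-42\right) + 101 = 3 \cdot 13 \left(6 - \frac{2}{7}\right) \left(-42\right) + 101 = 3 \cdot 13 \cdot \frac{40}{7} \left(-42\right) + 101 = \frac{1560}{7} \left(-42\right) + 101 = -9360 + 101 = -9259$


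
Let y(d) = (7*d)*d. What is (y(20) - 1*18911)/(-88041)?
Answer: 16111/88041 ≈ 0.18299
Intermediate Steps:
y(d) = 7*d²
(y(20) - 1*18911)/(-88041) = (7*20² - 1*18911)/(-88041) = (7*400 - 18911)*(-1/88041) = (2800 - 18911)*(-1/88041) = -16111*(-1/88041) = 16111/88041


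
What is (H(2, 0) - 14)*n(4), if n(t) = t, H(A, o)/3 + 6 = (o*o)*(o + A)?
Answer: -128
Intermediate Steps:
H(A, o) = -18 + 3*o**2*(A + o) (H(A, o) = -18 + 3*((o*o)*(o + A)) = -18 + 3*(o**2*(A + o)) = -18 + 3*o**2*(A + o))
(H(2, 0) - 14)*n(4) = ((-18 + 3*0**3 + 3*2*0**2) - 14)*4 = ((-18 + 3*0 + 3*2*0) - 14)*4 = ((-18 + 0 + 0) - 14)*4 = (-18 - 14)*4 = -32*4 = -128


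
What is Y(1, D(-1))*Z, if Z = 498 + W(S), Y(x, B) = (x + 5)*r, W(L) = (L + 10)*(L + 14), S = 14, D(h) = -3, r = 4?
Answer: 28080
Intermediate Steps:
W(L) = (10 + L)*(14 + L)
Y(x, B) = 20 + 4*x (Y(x, B) = (x + 5)*4 = (5 + x)*4 = 20 + 4*x)
Z = 1170 (Z = 498 + (140 + 14² + 24*14) = 498 + (140 + 196 + 336) = 498 + 672 = 1170)
Y(1, D(-1))*Z = (20 + 4*1)*1170 = (20 + 4)*1170 = 24*1170 = 28080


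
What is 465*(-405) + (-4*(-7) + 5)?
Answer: -188292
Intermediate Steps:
465*(-405) + (-4*(-7) + 5) = -188325 + (28 + 5) = -188325 + 33 = -188292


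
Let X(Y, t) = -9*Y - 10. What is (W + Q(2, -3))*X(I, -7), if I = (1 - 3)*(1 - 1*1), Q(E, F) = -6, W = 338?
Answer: -3320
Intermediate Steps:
I = 0 (I = -2*(1 - 1) = -2*0 = 0)
X(Y, t) = -10 - 9*Y
(W + Q(2, -3))*X(I, -7) = (338 - 6)*(-10 - 9*0) = 332*(-10 + 0) = 332*(-10) = -3320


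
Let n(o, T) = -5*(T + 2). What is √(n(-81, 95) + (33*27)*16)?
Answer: √13771 ≈ 117.35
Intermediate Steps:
n(o, T) = -10 - 5*T (n(o, T) = -5*(2 + T) = -10 - 5*T)
√(n(-81, 95) + (33*27)*16) = √((-10 - 5*95) + (33*27)*16) = √((-10 - 475) + 891*16) = √(-485 + 14256) = √13771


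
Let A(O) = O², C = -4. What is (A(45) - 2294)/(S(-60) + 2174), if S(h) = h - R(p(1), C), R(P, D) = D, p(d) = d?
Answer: -269/2118 ≈ -0.12701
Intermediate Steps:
S(h) = 4 + h (S(h) = h - 1*(-4) = h + 4 = 4 + h)
(A(45) - 2294)/(S(-60) + 2174) = (45² - 2294)/((4 - 60) + 2174) = (2025 - 2294)/(-56 + 2174) = -269/2118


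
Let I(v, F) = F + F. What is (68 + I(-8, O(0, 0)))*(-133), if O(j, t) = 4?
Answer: -10108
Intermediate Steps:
I(v, F) = 2*F
(68 + I(-8, O(0, 0)))*(-133) = (68 + 2*4)*(-133) = (68 + 8)*(-133) = 76*(-133) = -10108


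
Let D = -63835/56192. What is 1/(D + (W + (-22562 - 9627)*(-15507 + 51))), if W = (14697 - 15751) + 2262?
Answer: 56192/27956328651429 ≈ 2.0100e-9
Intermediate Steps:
W = 1208 (W = -1054 + 2262 = 1208)
D = -63835/56192 (D = -63835*1/56192 = -63835/56192 ≈ -1.1360)
1/(D + (W + (-22562 - 9627)*(-15507 + 51))) = 1/(-63835/56192 + (1208 + (-22562 - 9627)*(-15507 + 51))) = 1/(-63835/56192 + (1208 - 32189*(-15456))) = 1/(-63835/56192 + (1208 + 497513184)) = 1/(-63835/56192 + 497514392) = 1/(27956328651429/56192) = 56192/27956328651429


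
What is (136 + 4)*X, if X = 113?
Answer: 15820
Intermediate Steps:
(136 + 4)*X = (136 + 4)*113 = 140*113 = 15820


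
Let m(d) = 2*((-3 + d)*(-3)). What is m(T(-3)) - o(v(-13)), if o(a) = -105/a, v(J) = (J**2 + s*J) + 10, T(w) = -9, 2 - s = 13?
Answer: 3327/46 ≈ 72.326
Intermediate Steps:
s = -11 (s = 2 - 1*13 = 2 - 13 = -11)
v(J) = 10 + J**2 - 11*J (v(J) = (J**2 - 11*J) + 10 = 10 + J**2 - 11*J)
m(d) = 18 - 6*d (m(d) = 2*(9 - 3*d) = 18 - 6*d)
m(T(-3)) - o(v(-13)) = (18 - 6*(-9)) - (-105)/(10 + (-13)**2 - 11*(-13)) = (18 + 54) - (-105)/(10 + 169 + 143) = 72 - (-105)/322 = 72 - 1*(-15/46) = 72 + 15/46 = 3327/46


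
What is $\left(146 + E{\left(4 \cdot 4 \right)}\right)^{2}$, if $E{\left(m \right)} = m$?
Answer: $26244$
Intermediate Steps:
$\left(146 + E{\left(4 \cdot 4 \right)}\right)^{2} = \left(146 + 4 \cdot 4\right)^{2} = \left(146 + 16\right)^{2} = 162^{2} = 26244$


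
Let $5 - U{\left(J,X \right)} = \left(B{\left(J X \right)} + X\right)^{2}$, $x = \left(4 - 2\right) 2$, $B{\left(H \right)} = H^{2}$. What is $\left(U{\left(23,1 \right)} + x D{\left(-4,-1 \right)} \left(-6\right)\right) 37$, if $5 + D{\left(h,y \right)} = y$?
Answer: $-10387787$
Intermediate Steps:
$D{\left(h,y \right)} = -5 + y$
$x = 4$ ($x = 2 \cdot 2 = 4$)
$U{\left(J,X \right)} = 5 - \left(X + J^{2} X^{2}\right)^{2}$ ($U{\left(J,X \right)} = 5 - \left(\left(J X\right)^{2} + X\right)^{2} = 5 - \left(J^{2} X^{2} + X\right)^{2} = 5 - \left(X + J^{2} X^{2}\right)^{2}$)
$\left(U{\left(23,1 \right)} + x D{\left(-4,-1 \right)} \left(-6\right)\right) 37 = \left(\left(5 - 1^{2} \left(1 + 1 \cdot 23^{2}\right)^{2}\right) + 4 \left(-5 - 1\right) \left(-6\right)\right) 37 = \left(\left(5 - 1 \left(1 + 1 \cdot 529\right)^{2}\right) + 4 \left(-6\right) \left(-6\right)\right) 37 = \left(\left(5 - 1 \left(1 + 529\right)^{2}\right) - -144\right) 37 = \left(\left(5 - 1 \cdot 530^{2}\right) + 144\right) 37 = \left(\left(5 - 1 \cdot 280900\right) + 144\right) 37 = \left(\left(5 - 280900\right) + 144\right) 37 = \left(-280895 + 144\right) 37 = \left(-280751\right) 37 = -10387787$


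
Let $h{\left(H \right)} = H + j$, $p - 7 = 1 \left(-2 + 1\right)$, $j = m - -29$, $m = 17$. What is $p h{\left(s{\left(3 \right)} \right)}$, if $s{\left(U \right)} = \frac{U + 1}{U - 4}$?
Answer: $252$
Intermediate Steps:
$j = 46$ ($j = 17 - -29 = 17 + 29 = 46$)
$s{\left(U \right)} = \frac{1 + U}{-4 + U}$
$p = 6$ ($p = 7 + 1 \left(-2 + 1\right) = 7 + 1 \left(-1\right) = 7 - 1 = 6$)
$h{\left(H \right)} = 46 + H$ ($h{\left(H \right)} = H + 46 = 46 + H$)
$p h{\left(s{\left(3 \right)} \right)} = 6 \left(46 + \frac{1 + 3}{-4 + 3}\right) = 6 \left(46 + \frac{1}{-1} \cdot 4\right) = 6 \left(46 - 4\right) = 6 \cdot 42 = 252$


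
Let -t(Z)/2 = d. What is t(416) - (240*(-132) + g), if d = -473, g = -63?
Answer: 32689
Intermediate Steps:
t(Z) = 946 (t(Z) = -2*(-473) = 946)
t(416) - (240*(-132) + g) = 946 - (240*(-132) - 63) = 946 - (-31680 - 63) = 946 - 1*(-31743) = 946 + 31743 = 32689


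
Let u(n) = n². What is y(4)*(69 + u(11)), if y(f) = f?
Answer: 760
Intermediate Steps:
y(4)*(69 + u(11)) = 4*(69 + 11²) = 4*(69 + 121) = 4*190 = 760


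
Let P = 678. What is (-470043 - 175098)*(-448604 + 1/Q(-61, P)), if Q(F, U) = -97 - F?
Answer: 3472954213015/12 ≈ 2.8941e+11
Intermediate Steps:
(-470043 - 175098)*(-448604 + 1/Q(-61, P)) = (-470043 - 175098)*(-448604 + 1/(-97 - 1*(-61))) = -645141*(-448604 + 1/(-97 + 61)) = -645141*(-448604 + 1/(-36)) = -645141*(-448604 - 1/36) = -645141*(-16149745/36) = 3472954213015/12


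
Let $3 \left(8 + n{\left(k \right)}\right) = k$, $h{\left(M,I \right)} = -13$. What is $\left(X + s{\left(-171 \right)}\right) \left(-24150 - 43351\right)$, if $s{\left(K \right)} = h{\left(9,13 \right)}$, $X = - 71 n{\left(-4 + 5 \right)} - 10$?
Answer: $- \frac{105571564}{3} \approx -3.5191 \cdot 10^{7}$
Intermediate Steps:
$n{\left(k \right)} = -8 + \frac{k}{3}$
$X = \frac{1603}{3}$ ($X = - 71 \left(-8 + \frac{-4 + 5}{3}\right) - 10 = - 71 \left(-8 + \frac{1}{3} \cdot 1\right) - 10 = - 71 \left(-8 + \frac{1}{3}\right) - 10 = \left(-71\right) \left(- \frac{23}{3}\right) - 10 = \frac{1633}{3} - 10 = \frac{1603}{3} \approx 534.33$)
$s{\left(K \right)} = -13$
$\left(X + s{\left(-171 \right)}\right) \left(-24150 - 43351\right) = \left(\frac{1603}{3} - 13\right) \left(-24150 - 43351\right) = \frac{1564}{3} \left(-67501\right) = - \frac{105571564}{3}$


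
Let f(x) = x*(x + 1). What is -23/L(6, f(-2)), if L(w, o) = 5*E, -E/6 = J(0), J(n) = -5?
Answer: -23/150 ≈ -0.15333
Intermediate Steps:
f(x) = x*(1 + x)
E = 30 (E = -6*(-5) = 30)
L(w, o) = 150 (L(w, o) = 5*30 = 150)
-23/L(6, f(-2)) = -23/150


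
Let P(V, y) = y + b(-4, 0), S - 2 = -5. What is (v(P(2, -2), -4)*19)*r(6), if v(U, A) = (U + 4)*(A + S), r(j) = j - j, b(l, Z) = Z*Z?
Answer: 0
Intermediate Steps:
S = -3 (S = 2 - 5 = -3)
b(l, Z) = Z²
P(V, y) = y (P(V, y) = y + 0² = y + 0 = y)
r(j) = 0
v(U, A) = (-3 + A)*(4 + U) (v(U, A) = (U + 4)*(A - 3) = (4 + U)*(-3 + A) = (-3 + A)*(4 + U))
(v(P(2, -2), -4)*19)*r(6) = ((-12 - 3*(-2) + 4*(-4) - 4*(-2))*19)*0 = ((-12 + 6 - 16 + 8)*19)*0 = -14*19*0 = -266*0 = 0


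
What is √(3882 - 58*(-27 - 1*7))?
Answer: √5854 ≈ 76.511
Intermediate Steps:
√(3882 - 58*(-27 - 1*7)) = √(3882 - 58*(-27 - 7)) = √(3882 - 58*(-34)) = √(3882 + 1972) = √5854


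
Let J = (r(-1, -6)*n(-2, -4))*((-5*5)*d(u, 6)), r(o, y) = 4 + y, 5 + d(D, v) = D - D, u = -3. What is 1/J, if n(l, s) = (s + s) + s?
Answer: 1/3000 ≈ 0.00033333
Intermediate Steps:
d(D, v) = -5 (d(D, v) = -5 + (D - D) = -5 + 0 = -5)
n(l, s) = 3*s (n(l, s) = 2*s + s = 3*s)
J = 3000 (J = ((4 - 6)*(3*(-4)))*(-5*5*(-5)) = (-2*(-12))*(-25*(-5)) = 24*125 = 3000)
1/J = 1/3000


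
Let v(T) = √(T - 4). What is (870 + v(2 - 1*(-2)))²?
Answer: 756900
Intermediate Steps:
v(T) = √(-4 + T)
(870 + v(2 - 1*(-2)))² = (870 + √(-4 + (2 - 1*(-2))))² = (870 + √(-4 + (2 + 2)))² = (870 + √(-4 + 4))² = (870 + √0)² = (870 + 0)² = 870² = 756900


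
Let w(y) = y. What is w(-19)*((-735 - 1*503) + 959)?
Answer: 5301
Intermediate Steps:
w(-19)*((-735 - 1*503) + 959) = -19*((-735 - 1*503) + 959) = -19*((-735 - 503) + 959) = -19*(-1238 + 959) = -19*(-279) = 5301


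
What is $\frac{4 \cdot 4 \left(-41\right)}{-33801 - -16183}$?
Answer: $\frac{328}{8809} \approx 0.037235$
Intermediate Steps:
$\frac{4 \cdot 4 \left(-41\right)}{-33801 - -16183} = \frac{16 \left(-41\right)}{-33801 + 16183} = - \frac{656}{-17618} = \left(-656\right) \left(- \frac{1}{17618}\right) = \frac{328}{8809}$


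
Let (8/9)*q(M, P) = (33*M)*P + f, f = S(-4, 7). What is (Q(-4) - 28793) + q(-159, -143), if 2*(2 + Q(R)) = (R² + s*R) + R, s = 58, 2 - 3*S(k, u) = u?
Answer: 3260817/4 ≈ 8.1520e+5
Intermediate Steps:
S(k, u) = ⅔ - u/3
f = -5/3 (f = ⅔ - ⅓*7 = ⅔ - 7/3 = -5/3 ≈ -1.6667)
q(M, P) = -15/8 + 297*M*P/8 (q(M, P) = 9*((33*M)*P - 5/3)/8 = 9*(33*M*P - 5/3)/8 = 9*(-5/3 + 33*M*P)/8 = -15/8 + 297*M*P/8)
Q(R) = -2 + R²/2 + 59*R/2 (Q(R) = -2 + ((R² + 58*R) + R)/2 = -2 + (R² + 59*R)/2 = -2 + (R²/2 + 59*R/2) = -2 + R²/2 + 59*R/2)
(Q(-4) - 28793) + q(-159, -143) = ((-2 + (½)*(-4)² + (59/2)*(-4)) - 28793) + (-15/8 + (297/8)*(-159)*(-143)) = ((-2 + (½)*16 - 118) - 28793) + (-15/8 + 6752889/8) = ((-2 + 8 - 118) - 28793) + 3376437/4 = (-112 - 28793) + 3376437/4 = -28905 + 3376437/4 = 3260817/4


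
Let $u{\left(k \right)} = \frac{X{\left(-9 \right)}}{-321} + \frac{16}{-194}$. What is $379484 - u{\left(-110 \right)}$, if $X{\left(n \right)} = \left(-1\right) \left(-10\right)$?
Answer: $\frac{11815996846}{31137} \approx 3.7948 \cdot 10^{5}$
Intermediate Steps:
$X{\left(n \right)} = 10$
$u{\left(k \right)} = - \frac{3538}{31137}$ ($u{\left(k \right)} = \frac{10}{-321} + \frac{16}{-194} = 10 \left(- \frac{1}{321}\right) + 16 \left(- \frac{1}{194}\right) = - \frac{10}{321} - \frac{8}{97} = - \frac{3538}{31137}$)
$379484 - u{\left(-110 \right)} = 379484 - - \frac{3538}{31137} = 379484 + \frac{3538}{31137} = \frac{11815996846}{31137}$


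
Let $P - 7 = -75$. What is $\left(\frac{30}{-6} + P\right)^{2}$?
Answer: $5329$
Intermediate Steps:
$P = -68$ ($P = 7 - 75 = -68$)
$\left(\frac{30}{-6} + P\right)^{2} = \left(\frac{30}{-6} - 68\right)^{2} = \left(30 \left(- \frac{1}{6}\right) - 68\right)^{2} = \left(-5 - 68\right)^{2} = \left(-73\right)^{2} = 5329$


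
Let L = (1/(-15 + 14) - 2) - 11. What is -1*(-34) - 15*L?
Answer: 244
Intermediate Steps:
L = -14 (L = (1/(-1) - 2) - 11 = (-1 - 2) - 11 = -3 - 11 = -14)
-1*(-34) - 15*L = -1*(-34) - 15*(-14) = 34 + 210 = 244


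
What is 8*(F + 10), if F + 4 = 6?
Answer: 96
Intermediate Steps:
F = 2 (F = -4 + 6 = 2)
8*(F + 10) = 8*(2 + 10) = 8*12 = 96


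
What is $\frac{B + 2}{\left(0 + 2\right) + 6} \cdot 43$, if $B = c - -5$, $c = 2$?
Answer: $\frac{387}{8} \approx 48.375$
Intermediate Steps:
$B = 7$ ($B = 2 - -5 = 2 + 5 = 7$)
$\frac{B + 2}{\left(0 + 2\right) + 6} \cdot 43 = \frac{7 + 2}{\left(0 + 2\right) + 6} \cdot 43 = \frac{9}{2 + 6} \cdot 43 = \frac{9}{8} \cdot 43 = \frac{387}{8}$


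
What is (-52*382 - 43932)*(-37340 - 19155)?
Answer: 3604155020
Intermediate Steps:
(-52*382 - 43932)*(-37340 - 19155) = (-19864 - 43932)*(-56495) = -63796*(-56495) = 3604155020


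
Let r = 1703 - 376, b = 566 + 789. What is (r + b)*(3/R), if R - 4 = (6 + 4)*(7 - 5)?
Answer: 1341/4 ≈ 335.25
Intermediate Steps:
b = 1355
R = 24 (R = 4 + (6 + 4)*(7 - 5) = 4 + 10*2 = 4 + 20 = 24)
r = 1327
(r + b)*(3/R) = (1327 + 1355)*(3/24) = 2682*(3*(1/24)) = 2682*(⅛) = 1341/4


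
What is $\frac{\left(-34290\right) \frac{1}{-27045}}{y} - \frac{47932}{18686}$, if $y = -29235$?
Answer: $- \frac{140365123792}{54719568535} \approx -2.5652$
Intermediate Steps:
$\frac{\left(-34290\right) \frac{1}{-27045}}{y} - \frac{47932}{18686} = \frac{\left(-34290\right) \frac{1}{-27045}}{-29235} - \frac{47932}{18686} = \left(-34290\right) \left(- \frac{1}{27045}\right) \left(- \frac{1}{29235}\right) - \frac{23966}{9343} = \frac{762}{601} \left(- \frac{1}{29235}\right) - \frac{23966}{9343} = - \frac{254}{5856745} - \frac{23966}{9343} = - \frac{140365123792}{54719568535}$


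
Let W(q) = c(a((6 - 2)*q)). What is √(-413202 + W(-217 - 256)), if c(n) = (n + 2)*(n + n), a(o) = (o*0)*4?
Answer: I*√413202 ≈ 642.81*I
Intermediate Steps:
a(o) = 0 (a(o) = 0*4 = 0)
c(n) = 2*n*(2 + n) (c(n) = (2 + n)*(2*n) = 2*n*(2 + n))
W(q) = 0 (W(q) = 2*0*(2 + 0) = 2*0*2 = 0)
√(-413202 + W(-217 - 256)) = √(-413202 + 0) = √(-413202) = I*√413202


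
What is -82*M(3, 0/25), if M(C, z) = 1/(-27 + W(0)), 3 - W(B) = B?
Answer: 41/12 ≈ 3.4167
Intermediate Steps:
W(B) = 3 - B
M(C, z) = -1/24 (M(C, z) = 1/(-27 + (3 - 1*0)) = 1/(-27 + (3 + 0)) = 1/(-27 + 3) = 1/(-24) = -1/24)
-82*M(3, 0/25) = -82*(-1/24) = 41/12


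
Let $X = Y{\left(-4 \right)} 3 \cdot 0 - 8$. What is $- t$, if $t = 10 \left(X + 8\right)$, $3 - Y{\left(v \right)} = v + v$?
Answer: $0$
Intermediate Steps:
$Y{\left(v \right)} = 3 - 2 v$ ($Y{\left(v \right)} = 3 - \left(v + v\right) = 3 - 2 v$)
$X = -8$ ($X = \left(3 - -8\right) 3 \cdot 0 - 8 = \left(3 + 8\right) 3 \cdot 0 - 8 = 11 \cdot 3 \cdot 0 - 8 = 33 \cdot 0 - 8 = 0 - 8 = -8$)
$t = 0$ ($t = 10 \left(-8 + 8\right) = 10 \cdot 0 = 0$)
$- t = \left(-1\right) 0 = 0$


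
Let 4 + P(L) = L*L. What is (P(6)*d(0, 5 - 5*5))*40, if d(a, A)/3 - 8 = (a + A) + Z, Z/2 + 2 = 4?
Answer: -30720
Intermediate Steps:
Z = 4 (Z = -4 + 2*4 = -4 + 8 = 4)
P(L) = -4 + L² (P(L) = -4 + L*L = -4 + L²)
d(a, A) = 36 + 3*A + 3*a (d(a, A) = 24 + 3*((a + A) + 4) = 24 + 3*((A + a) + 4) = 24 + 3*(4 + A + a) = 24 + (12 + 3*A + 3*a) = 36 + 3*A + 3*a)
(P(6)*d(0, 5 - 5*5))*40 = ((-4 + 6²)*(36 + 3*(5 - 5*5) + 3*0))*40 = ((-4 + 36)*(36 + 3*(5 - 25) + 0))*40 = (32*(36 + 3*(-20) + 0))*40 = (32*(36 - 60 + 0))*40 = (32*(-24))*40 = -768*40 = -30720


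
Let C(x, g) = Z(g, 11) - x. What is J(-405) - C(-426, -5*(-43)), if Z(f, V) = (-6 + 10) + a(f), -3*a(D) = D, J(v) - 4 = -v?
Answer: 152/3 ≈ 50.667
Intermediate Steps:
J(v) = 4 - v
a(D) = -D/3
Z(f, V) = 4 - f/3 (Z(f, V) = (-6 + 10) - f/3 = 4 - f/3)
C(x, g) = 4 - x - g/3 (C(x, g) = (4 - g/3) - x = 4 - x - g/3)
J(-405) - C(-426, -5*(-43)) = (4 - 1*(-405)) - (4 - 1*(-426) - (-5)*(-43)/3) = (4 + 405) - (4 + 426 - ⅓*215) = 409 - (4 + 426 - 215/3) = 409 - 1*1075/3 = 409 - 1075/3 = 152/3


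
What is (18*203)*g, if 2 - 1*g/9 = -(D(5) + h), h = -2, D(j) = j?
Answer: 164430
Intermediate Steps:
g = 45 (g = 18 - (-9)*(5 - 2) = 18 - (-9)*3 = 18 - 9*(-3) = 18 + 27 = 45)
(18*203)*g = (18*203)*45 = 3654*45 = 164430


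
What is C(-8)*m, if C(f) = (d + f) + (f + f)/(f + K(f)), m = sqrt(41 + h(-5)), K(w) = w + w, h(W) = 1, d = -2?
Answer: -28*sqrt(42)/3 ≈ -60.487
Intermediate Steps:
K(w) = 2*w
m = sqrt(42) (m = sqrt(41 + 1) = sqrt(42) ≈ 6.4807)
C(f) = -4/3 + f (C(f) = (-2 + f) + (f + f)/(f + 2*f) = (-2 + f) + (2*f)/((3*f)) = (-2 + f) + (2*f)*(1/(3*f)) = (-2 + f) + 2/3 = -4/3 + f)
C(-8)*m = (-4/3 - 8)*sqrt(42) = -28*sqrt(42)/3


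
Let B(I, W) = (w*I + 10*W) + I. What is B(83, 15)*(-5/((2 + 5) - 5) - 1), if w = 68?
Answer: -41139/2 ≈ -20570.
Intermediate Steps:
B(I, W) = 10*W + 69*I (B(I, W) = (68*I + 10*W) + I = (10*W + 68*I) + I = 10*W + 69*I)
B(83, 15)*(-5/((2 + 5) - 5) - 1) = (10*15 + 69*83)*(-5/((2 + 5) - 5) - 1) = (150 + 5727)*(-5/(7 - 5) - 1) = 5877*(-5/2 - 1) = 5877*(-7/2) = -41139/2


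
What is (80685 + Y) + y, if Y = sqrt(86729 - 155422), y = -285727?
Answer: -205042 + I*sqrt(68693) ≈ -2.0504e+5 + 262.09*I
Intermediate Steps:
Y = I*sqrt(68693) (Y = sqrt(-68693) = I*sqrt(68693) ≈ 262.09*I)
(80685 + Y) + y = (80685 + I*sqrt(68693)) - 285727 = -205042 + I*sqrt(68693)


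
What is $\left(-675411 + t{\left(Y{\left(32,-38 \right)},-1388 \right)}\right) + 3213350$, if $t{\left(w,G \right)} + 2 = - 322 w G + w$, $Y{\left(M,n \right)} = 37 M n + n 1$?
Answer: $-20123035173$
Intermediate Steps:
$Y{\left(M,n \right)} = n + 37 M n$ ($Y{\left(M,n \right)} = 37 M n + n = n + 37 M n$)
$t{\left(w,G \right)} = -2 + w - 322 G w$ ($t{\left(w,G \right)} = -2 + \left(- 322 w G + w\right) = -2 - \left(- w + 322 G w\right) = -2 + w - 322 G w$)
$\left(-675411 + t{\left(Y{\left(32,-38 \right)},-1388 \right)}\right) + 3213350 = \left(-675411 - \left(2 + 38 \left(1 + 37 \cdot 32\right) - - 16983568 \left(1 + 37 \cdot 32\right)\right)\right) + 3213350 = \left(-675411 - \left(2 + 38 \left(1 + 1184\right) - - 16983568 \left(1 + 1184\right)\right)\right) + 3213350 = \left(-675411 - \left(45032 - \left(-16983568\right) 1185\right)\right) + 3213350 = \left(-675411 - \left(45032 + 20125528080\right)\right) + 3213350 = \left(-675411 - 20125573112\right) + 3213350 = -20126248523 + 3213350 = -20123035173$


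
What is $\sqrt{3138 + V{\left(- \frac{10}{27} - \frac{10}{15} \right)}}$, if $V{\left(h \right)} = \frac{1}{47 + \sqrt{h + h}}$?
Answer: $\sqrt{3} \sqrt{\frac{442461 + 2092 i \sqrt{42}}{423 + 2 i \sqrt{42}}} \approx 56.018 - 5.8137 \cdot 10^{-6} i$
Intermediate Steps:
$V{\left(h \right)} = \frac{1}{47 + \sqrt{2} \sqrt{h}}$ ($V{\left(h \right)} = \frac{1}{47 + \sqrt{2 h}} = \frac{1}{47 + \sqrt{2} \sqrt{h}}$)
$\sqrt{3138 + V{\left(- \frac{10}{27} - \frac{10}{15} \right)}} = \sqrt{3138 + \frac{1}{47 + \sqrt{2} \sqrt{- \frac{10}{27} - \frac{10}{15}}}} = \sqrt{3138 + \frac{1}{47 + \sqrt{2} \sqrt{\left(-10\right) \frac{1}{27} - \frac{2}{3}}}} = \sqrt{3138 + \frac{1}{47 + \sqrt{2} \sqrt{- \frac{10}{27} - \frac{2}{3}}}} = \sqrt{3138 + \frac{1}{47 + \sqrt{2} \sqrt{- \frac{28}{27}}}} = \sqrt{3138 + \frac{1}{47 + \sqrt{2} \frac{2 i \sqrt{21}}{9}}} = \sqrt{3138 + \frac{1}{47 + \frac{2 i \sqrt{42}}{9}}}$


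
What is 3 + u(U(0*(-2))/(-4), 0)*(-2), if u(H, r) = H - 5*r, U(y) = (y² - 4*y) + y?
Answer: 3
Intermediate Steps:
U(y) = y² - 3*y
3 + u(U(0*(-2))/(-4), 0)*(-2) = 3 + (((0*(-2))*(-3 + 0*(-2)))/(-4) - 5*0)*(-2) = 3 + ((0*(-3 + 0))*(-¼) + 0)*(-2) = 3 + ((0*(-3))*(-¼) + 0)*(-2) = 3 + (0*(-¼) + 0)*(-2) = 3 + (0 + 0)*(-2) = 3 + 0*(-2) = 3 + 0 = 3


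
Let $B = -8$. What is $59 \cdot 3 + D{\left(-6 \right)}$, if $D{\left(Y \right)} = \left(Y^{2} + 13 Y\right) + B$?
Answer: $127$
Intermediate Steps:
$D{\left(Y \right)} = -8 + Y^{2} + 13 Y$ ($D{\left(Y \right)} = \left(Y^{2} + 13 Y\right) - 8 = -8 + Y^{2} + 13 Y$)
$59 \cdot 3 + D{\left(-6 \right)} = 59 \cdot 3 + \left(-8 + \left(-6\right)^{2} + 13 \left(-6\right)\right) = 177 - 50 = 127$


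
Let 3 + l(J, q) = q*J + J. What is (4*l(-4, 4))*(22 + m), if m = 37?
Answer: -5428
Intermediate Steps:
l(J, q) = -3 + J + J*q (l(J, q) = -3 + (q*J + J) = -3 + (J*q + J) = -3 + (J + J*q) = -3 + J + J*q)
(4*l(-4, 4))*(22 + m) = (4*(-3 - 4 - 4*4))*(22 + 37) = (4*(-3 - 4 - 16))*59 = (4*(-23))*59 = -92*59 = -5428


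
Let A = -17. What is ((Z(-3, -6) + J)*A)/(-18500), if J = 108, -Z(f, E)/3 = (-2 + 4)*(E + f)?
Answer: 1377/9250 ≈ 0.14886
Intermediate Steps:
Z(f, E) = -6*E - 6*f (Z(f, E) = -3*(-2 + 4)*(E + f) = -6*(E + f) = -3*(2*E + 2*f) = -6*E - 6*f)
((Z(-3, -6) + J)*A)/(-18500) = (((-6*(-6) - 6*(-3)) + 108)*(-17))/(-18500) = (((36 + 18) + 108)*(-17))*(-1/18500) = ((54 + 108)*(-17))*(-1/18500) = (162*(-17))*(-1/18500) = -2754*(-1/18500) = 1377/9250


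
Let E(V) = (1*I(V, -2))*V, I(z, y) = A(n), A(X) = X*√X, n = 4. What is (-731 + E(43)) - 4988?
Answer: -5375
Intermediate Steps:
A(X) = X^(3/2)
I(z, y) = 8 (I(z, y) = 4^(3/2) = 8)
E(V) = 8*V (E(V) = (1*8)*V = 8*V)
(-731 + E(43)) - 4988 = (-731 + 8*43) - 4988 = (-731 + 344) - 4988 = -387 - 4988 = -5375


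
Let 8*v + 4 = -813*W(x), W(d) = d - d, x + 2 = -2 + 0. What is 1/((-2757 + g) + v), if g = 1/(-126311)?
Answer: -252622/696605167 ≈ -0.00036265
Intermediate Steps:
g = -1/126311 ≈ -7.9170e-6
x = -4 (x = -2 + (-2 + 0) = -2 - 2 = -4)
W(d) = 0
v = -1/2 (v = -1/2 + (-813*0)/8 = -1/2 + (1/8)*0 = -1/2 + 0 = -1/2 ≈ -0.50000)
1/((-2757 + g) + v) = 1/((-2757 - 1/126311) - 1/2) = 1/(-348239428/126311 - 1/2) = 1/(-696605167/252622) = -252622/696605167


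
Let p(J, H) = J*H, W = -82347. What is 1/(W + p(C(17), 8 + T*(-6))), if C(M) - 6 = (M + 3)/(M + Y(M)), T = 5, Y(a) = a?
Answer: -17/1402363 ≈ -1.2122e-5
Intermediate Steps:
C(M) = 6 + (3 + M)/(2*M) (C(M) = 6 + (M + 3)/(M + M) = 6 + (3 + M)/((2*M)) = 6 + (3 + M)*(1/(2*M)) = 6 + (3 + M)/(2*M))
p(J, H) = H*J
1/(W + p(C(17), 8 + T*(-6))) = 1/(-82347 + (8 + 5*(-6))*((½)*(3 + 13*17)/17)) = 1/(-82347 + (8 - 30)*((½)*(1/17)*(3 + 221))) = 1/(-82347 - 11*224/17) = 1/(-82347 - 22*112/17) = 1/(-82347 - 2464/17) = 1/(-1402363/17) = -17/1402363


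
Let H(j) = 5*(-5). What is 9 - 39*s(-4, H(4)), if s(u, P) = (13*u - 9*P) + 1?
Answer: -6777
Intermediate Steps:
H(j) = -25
s(u, P) = 1 - 9*P + 13*u (s(u, P) = (-9*P + 13*u) + 1 = 1 - 9*P + 13*u)
9 - 39*s(-4, H(4)) = 9 - 39*(1 - 9*(-25) + 13*(-4)) = 9 - 39*(1 + 225 - 52) = 9 - 39*174 = 9 - 6786 = -6777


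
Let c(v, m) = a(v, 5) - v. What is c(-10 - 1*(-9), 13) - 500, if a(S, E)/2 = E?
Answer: -489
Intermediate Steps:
a(S, E) = 2*E
c(v, m) = 10 - v (c(v, m) = 2*5 - v = 10 - v)
c(-10 - 1*(-9), 13) - 500 = (10 - (-10 - 1*(-9))) - 500 = (10 - (-10 + 9)) - 500 = (10 - 1*(-1)) - 500 = (10 + 1) - 500 = 11 - 500 = -489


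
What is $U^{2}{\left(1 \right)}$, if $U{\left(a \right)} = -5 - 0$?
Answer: $25$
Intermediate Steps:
$U{\left(a \right)} = -5$ ($U{\left(a \right)} = -5 + 0 = -5$)
$U^{2}{\left(1 \right)} = \left(-5\right)^{2} = 25$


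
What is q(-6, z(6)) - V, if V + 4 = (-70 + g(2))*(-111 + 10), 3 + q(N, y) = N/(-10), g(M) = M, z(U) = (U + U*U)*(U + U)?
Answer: -34332/5 ≈ -6866.4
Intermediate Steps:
z(U) = 2*U*(U + U²) (z(U) = (U + U²)*(2*U) = 2*U*(U + U²))
q(N, y) = -3 - N/10 (q(N, y) = -3 + N/(-10) = -3 + N*(-⅒) = -3 - N/10)
V = 6864 (V = -4 + (-70 + 2)*(-111 + 10) = -4 - 68*(-101) = -4 + 6868 = 6864)
q(-6, z(6)) - V = (-3 - ⅒*(-6)) - 1*6864 = (-3 + ⅗) - 6864 = -12/5 - 6864 = -34332/5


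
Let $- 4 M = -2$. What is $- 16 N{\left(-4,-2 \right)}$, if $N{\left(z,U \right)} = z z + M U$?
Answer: $-240$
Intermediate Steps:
$M = \frac{1}{2}$ ($M = \left(- \frac{1}{4}\right) \left(-2\right) = \frac{1}{2} \approx 0.5$)
$N{\left(z,U \right)} = z^{2} + \frac{U}{2}$ ($N{\left(z,U \right)} = z z + \frac{U}{2} = z^{2} + \frac{U}{2}$)
$- 16 N{\left(-4,-2 \right)} = - 16 \left(\left(-4\right)^{2} + \frac{1}{2} \left(-2\right)\right) = - 16 \left(16 - 1\right) = \left(-16\right) 15 = -240$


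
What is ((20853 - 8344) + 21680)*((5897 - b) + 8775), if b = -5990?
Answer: 706413118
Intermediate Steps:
((20853 - 8344) + 21680)*((5897 - b) + 8775) = ((20853 - 8344) + 21680)*((5897 - 1*(-5990)) + 8775) = (12509 + 21680)*((5897 + 5990) + 8775) = 34189*(11887 + 8775) = 34189*20662 = 706413118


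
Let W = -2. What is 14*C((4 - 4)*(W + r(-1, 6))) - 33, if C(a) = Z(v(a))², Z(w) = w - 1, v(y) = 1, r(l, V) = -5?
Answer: -33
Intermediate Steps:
Z(w) = -1 + w
C(a) = 0 (C(a) = (-1 + 1)² = 0² = 0)
14*C((4 - 4)*(W + r(-1, 6))) - 33 = 14*0 - 33 = 0 - 33 = -33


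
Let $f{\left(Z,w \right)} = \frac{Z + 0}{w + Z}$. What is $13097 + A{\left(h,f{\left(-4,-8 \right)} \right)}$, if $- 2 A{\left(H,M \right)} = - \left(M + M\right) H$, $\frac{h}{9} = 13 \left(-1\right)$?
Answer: $13058$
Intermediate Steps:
$f{\left(Z,w \right)} = \frac{Z}{Z + w}$
$h = -117$ ($h = 9 \cdot 13 \left(-1\right) = 9 \left(-13\right) = -117$)
$A{\left(H,M \right)} = H M$ ($A{\left(H,M \right)} = - \frac{\left(-1\right) \left(M + M\right) H}{2} = - \frac{\left(-1\right) 2 M H}{2} = - \frac{\left(-1\right) 2 H M}{2} = - \frac{\left(-2\right) H M}{2} = H M$)
$13097 + A{\left(h,f{\left(-4,-8 \right)} \right)} = 13097 - 117 \left(- \frac{4}{-4 - 8}\right) = 13097 - 117 \left(- \frac{4}{-12}\right) = 13097 - 117 \left(\left(-4\right) \left(- \frac{1}{12}\right)\right) = 13097 - 39 = 13058$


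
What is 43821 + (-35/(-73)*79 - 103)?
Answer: 3194179/73 ≈ 43756.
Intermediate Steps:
43821 + (-35/(-73)*79 - 103) = 43821 + (-35*(-1/73)*79 - 103) = 43821 + ((35/73)*79 - 103) = 43821 + (2765/73 - 103) = 43821 - 4754/73 = 3194179/73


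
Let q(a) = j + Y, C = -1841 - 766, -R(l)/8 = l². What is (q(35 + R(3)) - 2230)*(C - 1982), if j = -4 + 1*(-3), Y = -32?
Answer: 10412441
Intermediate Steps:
R(l) = -8*l²
j = -7 (j = -4 - 3 = -7)
C = -2607
q(a) = -39 (q(a) = -7 - 32 = -39)
(q(35 + R(3)) - 2230)*(C - 1982) = (-39 - 2230)*(-2607 - 1982) = -2269*(-4589) = 10412441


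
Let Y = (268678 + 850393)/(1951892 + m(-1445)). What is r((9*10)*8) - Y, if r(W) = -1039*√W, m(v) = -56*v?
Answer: -1119071/2032812 - 12468*√5 ≈ -27880.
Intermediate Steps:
Y = 1119071/2032812 (Y = (268678 + 850393)/(1951892 - 56*(-1445)) = 1119071/(1951892 + 80920) = 1119071/2032812 ≈ 0.55050)
r((9*10)*8) - Y = -1039*2*√2*(3*√10) - 1*1119071/2032812 = -1039*12*√5 - 1119071/2032812 = -12468*√5 - 1119071/2032812 = -1119071/2032812 - 12468*√5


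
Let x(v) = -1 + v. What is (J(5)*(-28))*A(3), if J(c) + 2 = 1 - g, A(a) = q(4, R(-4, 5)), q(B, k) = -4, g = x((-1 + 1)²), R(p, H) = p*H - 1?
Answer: 0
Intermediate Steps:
R(p, H) = -1 + H*p (R(p, H) = H*p - 1 = -1 + H*p)
g = -1 (g = -1 + (-1 + 1)² = -1 + 0² = -1 + 0 = -1)
A(a) = -4
J(c) = 0 (J(c) = -2 + (1 - 1*(-1)) = -2 + (1 + 1) = -2 + 2 = 0)
(J(5)*(-28))*A(3) = (0*(-28))*(-4) = 0*(-4) = 0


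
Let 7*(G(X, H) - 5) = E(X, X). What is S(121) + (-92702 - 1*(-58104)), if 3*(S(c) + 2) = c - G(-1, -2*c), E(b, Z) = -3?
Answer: -725785/21 ≈ -34561.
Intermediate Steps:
G(X, H) = 32/7 (G(X, H) = 5 + (⅐)*(-3) = 5 - 3/7 = 32/7)
S(c) = -74/21 + c/3 (S(c) = -2 + (c - 1*32/7)/3 = -2 + (c - 32/7)/3 = -2 + (-32/7 + c)/3 = -2 + (-32/21 + c/3) = -74/21 + c/3)
S(121) + (-92702 - 1*(-58104)) = (-74/21 + (⅓)*121) + (-92702 - 1*(-58104)) = (-74/21 + 121/3) + (-92702 + 58104) = 773/21 - 34598 = -725785/21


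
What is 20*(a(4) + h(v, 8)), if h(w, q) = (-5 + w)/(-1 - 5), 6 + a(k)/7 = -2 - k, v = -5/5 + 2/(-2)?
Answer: -4970/3 ≈ -1656.7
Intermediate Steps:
v = -2 (v = -5*⅕ + 2*(-½) = -1 - 1 = -2)
a(k) = -56 - 7*k (a(k) = -42 + 7*(-2 - k) = -42 + (-14 - 7*k) = -56 - 7*k)
h(w, q) = ⅚ - w/6 (h(w, q) = (-5 + w)/(-6) = (-5 + w)*(-⅙) = ⅚ - w/6)
20*(a(4) + h(v, 8)) = 20*((-56 - 7*4) + (⅚ - ⅙*(-2))) = 20*((-56 - 28) + (⅚ + ⅓)) = 20*(-84 + 7/6) = 20*(-497/6) = -4970/3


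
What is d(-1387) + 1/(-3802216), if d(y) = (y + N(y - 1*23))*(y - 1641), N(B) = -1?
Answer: 15980196746623/3802216 ≈ 4.2029e+6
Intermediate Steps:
d(y) = (-1 + y)*(-1641 + y) (d(y) = (y - 1)*(y - 1641) = (-1 + y)*(-1641 + y))
d(-1387) + 1/(-3802216) = (1641 + (-1387)² - 1642*(-1387)) + 1/(-3802216) = (1641 + 1923769 + 2277454) - 1/3802216 = 4202864 - 1/3802216 = 15980196746623/3802216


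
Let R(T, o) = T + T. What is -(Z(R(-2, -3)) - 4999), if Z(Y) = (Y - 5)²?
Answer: 4918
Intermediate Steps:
R(T, o) = 2*T
Z(Y) = (-5 + Y)²
-(Z(R(-2, -3)) - 4999) = -((-5 + 2*(-2))² - 4999) = -((-5 - 4)² - 4999) = -((-9)² - 4999) = -(81 - 4999) = -1*(-4918) = 4918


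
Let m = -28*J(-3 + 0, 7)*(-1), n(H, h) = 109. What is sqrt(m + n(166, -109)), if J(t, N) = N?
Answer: sqrt(305) ≈ 17.464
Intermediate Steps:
m = 196 (m = -28*7*(-1) = -196*(-1) = 196)
sqrt(m + n(166, -109)) = sqrt(196 + 109) = sqrt(305)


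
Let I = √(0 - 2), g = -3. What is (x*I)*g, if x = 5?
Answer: -15*I*√2 ≈ -21.213*I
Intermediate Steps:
I = I*√2 (I = √(-2) = I*√2 ≈ 1.4142*I)
(x*I)*g = (5*(I*√2))*(-3) = (5*I*√2)*(-3) = -15*I*√2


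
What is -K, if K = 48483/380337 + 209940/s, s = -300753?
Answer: 7251838009/12709721529 ≈ 0.57057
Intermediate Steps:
K = -7251838009/12709721529 (K = 48483/380337 + 209940/(-300753) = 48483*(1/380337) + 209940*(-1/300753) = 16161/126779 - 69980/100251 = -7251838009/12709721529 ≈ -0.57057)
-K = -1*(-7251838009/12709721529) = 7251838009/12709721529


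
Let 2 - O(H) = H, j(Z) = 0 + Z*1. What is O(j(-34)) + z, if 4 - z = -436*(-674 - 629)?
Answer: -568068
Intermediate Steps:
j(Z) = Z (j(Z) = 0 + Z = Z)
O(H) = 2 - H
z = -568104 (z = 4 - (-436)*(-674 - 629) = 4 - (-436)*(-1303) = 4 - 1*568108 = 4 - 568108 = -568104)
O(j(-34)) + z = (2 - 1*(-34)) - 568104 = (2 + 34) - 568104 = 36 - 568104 = -568068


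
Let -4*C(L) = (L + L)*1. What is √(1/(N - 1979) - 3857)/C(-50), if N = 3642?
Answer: I*√10666797970/41575 ≈ 2.4842*I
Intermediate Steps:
C(L) = -L/2 (C(L) = -(L + L)/4 = -2*L/4 = -L/2)
√(1/(N - 1979) - 3857)/C(-50) = √(1/(3642 - 1979) - 3857)/((-½*(-50))) = √(1/1663 - 3857)/25 = √(1/1663 - 3857)*(1/25) = √(-6414190/1663)*(1/25) = (I*√10666797970/1663)*(1/25) = I*√10666797970/41575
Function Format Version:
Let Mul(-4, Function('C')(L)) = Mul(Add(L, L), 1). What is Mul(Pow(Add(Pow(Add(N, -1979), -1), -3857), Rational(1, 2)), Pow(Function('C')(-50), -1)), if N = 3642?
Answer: Mul(Rational(1, 41575), I, Pow(10666797970, Rational(1, 2))) ≈ Mul(2.4842, I)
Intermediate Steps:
Function('C')(L) = Mul(Rational(-1, 2), L) (Function('C')(L) = Mul(Rational(-1, 4), Mul(Add(L, L), 1)) = Mul(Rational(-1, 4), Mul(Mul(2, L), 1)) = Mul(Rational(-1, 4), Mul(2, L)) = Mul(Rational(-1, 2), L))
Mul(Pow(Add(Pow(Add(N, -1979), -1), -3857), Rational(1, 2)), Pow(Function('C')(-50), -1)) = Mul(Pow(Add(Pow(Add(3642, -1979), -1), -3857), Rational(1, 2)), Pow(Mul(Rational(-1, 2), -50), -1)) = Mul(Pow(Add(Pow(1663, -1), -3857), Rational(1, 2)), Pow(25, -1)) = Mul(Pow(Add(Rational(1, 1663), -3857), Rational(1, 2)), Rational(1, 25)) = Mul(Pow(Rational(-6414190, 1663), Rational(1, 2)), Rational(1, 25)) = Mul(Mul(Rational(1, 1663), I, Pow(10666797970, Rational(1, 2))), Rational(1, 25)) = Mul(Rational(1, 41575), I, Pow(10666797970, Rational(1, 2)))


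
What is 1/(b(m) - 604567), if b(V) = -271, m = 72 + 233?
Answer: -1/604838 ≈ -1.6533e-6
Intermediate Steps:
m = 305
1/(b(m) - 604567) = 1/(-271 - 604567) = 1/(-604838) = -1/604838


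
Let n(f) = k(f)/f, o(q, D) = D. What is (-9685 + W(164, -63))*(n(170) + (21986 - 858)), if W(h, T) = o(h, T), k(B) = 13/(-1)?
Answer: -17506174878/85 ≈ -2.0596e+8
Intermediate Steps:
k(B) = -13 (k(B) = 13*(-1) = -13)
n(f) = -13/f
W(h, T) = T
(-9685 + W(164, -63))*(n(170) + (21986 - 858)) = (-9685 - 63)*(-13/170 + (21986 - 858)) = -9748*(-13*1/170 + 21128) = -9748*(-13/170 + 21128) = -9748*3591747/170 = -17506174878/85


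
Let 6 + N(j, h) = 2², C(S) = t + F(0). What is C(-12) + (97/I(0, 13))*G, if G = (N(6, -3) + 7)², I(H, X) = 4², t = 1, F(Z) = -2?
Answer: 2409/16 ≈ 150.56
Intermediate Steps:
I(H, X) = 16
C(S) = -1 (C(S) = 1 - 2 = -1)
N(j, h) = -2 (N(j, h) = -6 + 2² = -6 + 4 = -2)
G = 25 (G = (-2 + 7)² = 5² = 25)
C(-12) + (97/I(0, 13))*G = -1 + (97/16)*25 = -1 + 2425/16 = 2409/16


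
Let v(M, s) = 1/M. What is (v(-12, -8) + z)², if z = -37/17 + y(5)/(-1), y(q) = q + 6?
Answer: 7317025/41616 ≈ 175.82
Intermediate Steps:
y(q) = 6 + q
z = -224/17 (z = -37/17 + (6 + 5)/(-1) = -37*1/17 + 11*(-1) = -37/17 - 11 = -224/17 ≈ -13.176)
v(M, s) = 1/M
(v(-12, -8) + z)² = (1/(-12) - 224/17)² = (-1/12 - 224/17)² = (-2705/204)² = 7317025/41616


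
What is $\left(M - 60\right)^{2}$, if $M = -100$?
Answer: $25600$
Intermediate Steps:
$\left(M - 60\right)^{2} = \left(-100 - 60\right)^{2} = \left(-160\right)^{2} = 25600$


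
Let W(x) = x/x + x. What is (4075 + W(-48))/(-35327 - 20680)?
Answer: -4028/56007 ≈ -0.071920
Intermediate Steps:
W(x) = 1 + x
(4075 + W(-48))/(-35327 - 20680) = (4075 + (1 - 48))/(-35327 - 20680) = (4075 - 47)/(-56007) = 4028*(-1/56007) = -4028/56007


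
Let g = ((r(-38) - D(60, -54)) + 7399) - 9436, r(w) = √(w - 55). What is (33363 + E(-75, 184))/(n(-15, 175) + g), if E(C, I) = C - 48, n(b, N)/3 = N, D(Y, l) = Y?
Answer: -17417760/823759 - 11080*I*√93/823759 ≈ -21.144 - 0.12971*I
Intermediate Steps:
n(b, N) = 3*N
r(w) = √(-55 + w)
E(C, I) = -48 + C
g = -2097 + I*√93 (g = ((√(-55 - 38) - 1*60) + 7399) - 9436 = ((√(-93) - 60) + 7399) - 9436 = ((I*√93 - 60) + 7399) - 9436 = ((-60 + I*√93) + 7399) - 9436 = (7339 + I*√93) - 9436 = -2097 + I*√93 ≈ -2097.0 + 9.6436*I)
(33363 + E(-75, 184))/(n(-15, 175) + g) = (33363 + (-48 - 75))/(3*175 + (-2097 + I*√93)) = (33363 - 123)/(525 + (-2097 + I*√93)) = 33240/(-1572 + I*√93)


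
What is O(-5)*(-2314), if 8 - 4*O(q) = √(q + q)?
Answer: -4628 + 1157*I*√10/2 ≈ -4628.0 + 1829.4*I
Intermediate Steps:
O(q) = 2 - √2*√q/4 (O(q) = 2 - √(q + q)/4 = 2 - √2*√q/4)
O(-5)*(-2314) = (2 - √2*√(-5)/4)*(-2314) = (2 - √2*I*√5/4)*(-2314) = (2 - I*√10/4)*(-2314) = -4628 + 1157*I*√10/2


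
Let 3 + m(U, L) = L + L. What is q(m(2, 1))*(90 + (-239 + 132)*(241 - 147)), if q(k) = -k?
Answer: -9968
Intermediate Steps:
m(U, L) = -3 + 2*L (m(U, L) = -3 + (L + L) = -3 + 2*L)
q(m(2, 1))*(90 + (-239 + 132)*(241 - 147)) = (-(-3 + 2*1))*(90 + (-239 + 132)*(241 - 147)) = (-(-3 + 2))*(90 - 107*94) = (-1*(-1))*(90 - 10058) = 1*(-9968) = -9968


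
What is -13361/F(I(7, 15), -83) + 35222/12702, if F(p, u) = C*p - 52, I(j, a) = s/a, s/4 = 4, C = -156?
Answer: 49278863/770588 ≈ 63.950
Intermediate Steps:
s = 16 (s = 4*4 = 16)
I(j, a) = 16/a
F(p, u) = -52 - 156*p (F(p, u) = -156*p - 52 = -52 - 156*p)
-13361/F(I(7, 15), -83) + 35222/12702 = -13361/(-52 - 2496/15) + 35222/12702 = -13361/(-52 - 2496/15) + 35222*(1/12702) = -13361/(-52 - 156*16/15) + 17611/6351 = -13361/(-52 - 832/5) + 17611/6351 = -13361/(-1092/5) + 17611/6351 = -13361*(-5/1092) + 17611/6351 = 66805/1092 + 17611/6351 = 49278863/770588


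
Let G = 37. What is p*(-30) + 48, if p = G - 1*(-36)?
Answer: -2142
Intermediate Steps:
p = 73 (p = 37 - 1*(-36) = 37 + 36 = 73)
p*(-30) + 48 = 73*(-30) + 48 = -2190 + 48 = -2142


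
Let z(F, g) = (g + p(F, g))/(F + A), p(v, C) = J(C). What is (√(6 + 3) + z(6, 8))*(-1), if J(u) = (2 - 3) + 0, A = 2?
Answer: -31/8 ≈ -3.8750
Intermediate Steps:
J(u) = -1 (J(u) = -1 + 0 = -1)
p(v, C) = -1
z(F, g) = (-1 + g)/(2 + F) (z(F, g) = (g - 1)/(F + 2) = (-1 + g)/(2 + F))
(√(6 + 3) + z(6, 8))*(-1) = (√(6 + 3) + (-1 + 8)/(2 + 6))*(-1) = (√9 + 7/8)*(-1) = (3 + (⅛)*7)*(-1) = (3 + 7/8)*(-1) = (31/8)*(-1) = -31/8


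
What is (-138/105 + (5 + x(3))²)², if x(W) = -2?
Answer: 72361/1225 ≈ 59.070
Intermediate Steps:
(-138/105 + (5 + x(3))²)² = (-138/105 + (5 - 2)²)² = (-138*1/105 + 3²)² = (-46/35 + 9)² = (269/35)² = 72361/1225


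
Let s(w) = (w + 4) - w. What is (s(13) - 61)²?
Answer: 3249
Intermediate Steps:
s(w) = 4 (s(w) = (4 + w) - w = 4)
(s(13) - 61)² = (4 - 61)² = (-57)² = 3249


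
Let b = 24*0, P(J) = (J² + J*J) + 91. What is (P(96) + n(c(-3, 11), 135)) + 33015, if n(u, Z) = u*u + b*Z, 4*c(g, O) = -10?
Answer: 206177/4 ≈ 51544.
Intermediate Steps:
P(J) = 91 + 2*J² (P(J) = (J² + J²) + 91 = 2*J² + 91 = 91 + 2*J²)
b = 0
c(g, O) = -5/2 (c(g, O) = (¼)*(-10) = -5/2)
n(u, Z) = u² (n(u, Z) = u*u + 0*Z = u² + 0 = u²)
(P(96) + n(c(-3, 11), 135)) + 33015 = ((91 + 2*96²) + (-5/2)²) + 33015 = ((91 + 2*9216) + 25/4) + 33015 = ((91 + 18432) + 25/4) + 33015 = (18523 + 25/4) + 33015 = 74117/4 + 33015 = 206177/4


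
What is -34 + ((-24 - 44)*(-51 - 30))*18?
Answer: 99110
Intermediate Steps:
-34 + ((-24 - 44)*(-51 - 30))*18 = -34 - 68*(-81)*18 = -34 + 5508*18 = -34 + 99144 = 99110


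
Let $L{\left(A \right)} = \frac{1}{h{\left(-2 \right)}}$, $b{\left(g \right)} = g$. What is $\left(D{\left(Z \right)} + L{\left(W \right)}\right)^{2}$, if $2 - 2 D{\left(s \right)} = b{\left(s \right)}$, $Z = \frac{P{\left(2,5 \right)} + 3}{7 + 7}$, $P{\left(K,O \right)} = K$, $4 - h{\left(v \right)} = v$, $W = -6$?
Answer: $\frac{6889}{7056} \approx 0.97633$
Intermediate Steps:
$h{\left(v \right)} = 4 - v$
$Z = \frac{5}{14}$ ($Z = \frac{2 + 3}{7 + 7} = \frac{5}{14} \approx 0.35714$)
$D{\left(s \right)} = 1 - \frac{s}{2}$
$L{\left(A \right)} = \frac{1}{6}$ ($L{\left(A \right)} = \frac{1}{4 - -2} = \frac{1}{4 + 2} = \frac{1}{6}$)
$\left(D{\left(Z \right)} + L{\left(W \right)}\right)^{2} = \left(\left(1 - \frac{5}{28}\right) + \frac{1}{6}\right)^{2} = \left(\frac{23}{28} + \frac{1}{6}\right)^{2} = \left(\frac{83}{84}\right)^{2} = \frac{6889}{7056}$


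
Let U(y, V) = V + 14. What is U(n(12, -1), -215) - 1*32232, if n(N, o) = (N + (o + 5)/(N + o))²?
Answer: -32433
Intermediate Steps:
n(N, o) = (N + (5 + o)/(N + o))²
U(y, V) = 14 + V
U(n(12, -1), -215) - 1*32232 = (14 - 215) - 1*32232 = -201 - 32232 = -32433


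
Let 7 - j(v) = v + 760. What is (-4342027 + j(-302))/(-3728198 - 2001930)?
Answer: 2171239/2865064 ≈ 0.75783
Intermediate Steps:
j(v) = -753 - v (j(v) = 7 - (v + 760) = 7 - (760 + v) = 7 + (-760 - v) = -753 - v)
(-4342027 + j(-302))/(-3728198 - 2001930) = (-4342027 + (-753 - 1*(-302)))/(-3728198 - 2001930) = (-4342027 + (-753 + 302))/(-5730128) = (-4342027 - 451)*(-1/5730128) = -4342478*(-1/5730128) = 2171239/2865064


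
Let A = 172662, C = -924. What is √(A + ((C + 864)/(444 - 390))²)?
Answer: √13985722/9 ≈ 415.53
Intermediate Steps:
√(A + ((C + 864)/(444 - 390))²) = √(172662 + ((-924 + 864)/(444 - 390))²) = √(172662 + (-60/54)²) = √(172662 + (-60*1/54)²) = √(172662 + (-10/9)²) = √(172662 + 100/81) = √(13985722/81) = √13985722/9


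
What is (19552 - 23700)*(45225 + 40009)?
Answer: -353550632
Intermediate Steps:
(19552 - 23700)*(45225 + 40009) = -4148*85234 = -353550632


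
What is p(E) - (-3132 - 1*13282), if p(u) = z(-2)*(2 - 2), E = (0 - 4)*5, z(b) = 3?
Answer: 16414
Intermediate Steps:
E = -20 (E = -4*5 = -20)
p(u) = 0 (p(u) = 3*(2 - 2) = 3*0 = 0)
p(E) - (-3132 - 1*13282) = 0 - (-3132 - 1*13282) = 0 - (-3132 - 13282) = 0 - 1*(-16414) = 0 + 16414 = 16414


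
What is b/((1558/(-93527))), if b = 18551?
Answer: -1735019377/1558 ≈ -1.1136e+6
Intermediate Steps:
b/((1558/(-93527))) = 18551/((1558/(-93527))) = 18551/((1558*(-1/93527))) = 18551/(-1558/93527) = 18551*(-93527/1558) = -1735019377/1558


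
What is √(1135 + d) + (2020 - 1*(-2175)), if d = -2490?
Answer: 4195 + I*√1355 ≈ 4195.0 + 36.81*I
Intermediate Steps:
√(1135 + d) + (2020 - 1*(-2175)) = √(1135 - 2490) + (2020 - 1*(-2175)) = √(-1355) + (2020 + 2175) = I*√1355 + 4195 = 4195 + I*√1355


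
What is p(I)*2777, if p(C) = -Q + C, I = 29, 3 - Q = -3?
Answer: 63871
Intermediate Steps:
Q = 6 (Q = 3 - 1*(-3) = 3 + 3 = 6)
p(C) = -6 + C (p(C) = -1*6 + C = -6 + C)
p(I)*2777 = (-6 + 29)*2777 = 23*2777 = 63871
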